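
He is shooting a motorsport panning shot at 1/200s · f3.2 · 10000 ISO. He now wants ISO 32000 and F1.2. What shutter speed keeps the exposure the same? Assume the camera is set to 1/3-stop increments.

ISO: 10000 → 12800 → 16000 → 20000 → 25600 → 32000 — 1 2/3 stops raised (brighter).
Aperture: f/3.2 → f/2.8 → f/2.5 → f/2.2 → f/2 → f/1.8 → f/1.6 → f/1.4 → f/1.2 — 2 2/3 stops larger aperture (brighter).
Net change so far: 4 1/3 stops brighter. Offset with the shutter speed: 1/200 → 1/250 → 1/320 → 1/400 → 1/500 → 1/640 → 1/800 → 1/1000 → 1/1250 → 1/1600 → 1/2000 → 1/2500 → 1/3200 → 1/4000.

1/4000s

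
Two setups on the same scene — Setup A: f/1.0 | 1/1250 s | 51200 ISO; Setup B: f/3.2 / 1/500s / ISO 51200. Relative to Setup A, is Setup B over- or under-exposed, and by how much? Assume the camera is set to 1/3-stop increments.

2 stops darker

Aperture: f/1.0 → f/1.1 → f/1.2 → f/1.4 → f/1.6 → f/1.8 → f/2 → f/2.2 → f/2.5 → f/2.8 → f/3.2 — 3 1/3 stops smaller aperture (darker).
Shutter speed: 1/1250 → 1/1000 → 1/800 → 1/640 → 1/500 — 1 1/3 stops longer (brighter).
ISO: unchanged.
Net: −3 1/3 +1 1/3 = −2 stops.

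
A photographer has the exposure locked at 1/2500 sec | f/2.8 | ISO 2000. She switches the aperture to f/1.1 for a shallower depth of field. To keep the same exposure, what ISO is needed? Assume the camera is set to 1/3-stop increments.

Aperture: f/2.8 → f/2.5 → f/2.2 → f/2 → f/1.8 → f/1.6 → f/1.4 → f/1.2 → f/1.1 — 2 2/3 stops larger aperture (brighter).
Need 2 2/3 stops darker from the ISO: 2000 → 1600 → 1250 → 1000 → 800 → 640 → 500 → 400 → 320.

ISO 320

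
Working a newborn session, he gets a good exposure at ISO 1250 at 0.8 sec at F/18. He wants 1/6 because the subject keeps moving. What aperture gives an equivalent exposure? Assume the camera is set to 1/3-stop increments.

f/8

Shutter speed: 0.8 → 0.6 → 0.5 → 0.4 → 0.3 → 1/4 → 1/5 → 1/6 — 2 1/3 stops shorter (darker).
Need 2 1/3 stops brighter from the aperture: f/18 → f/16 → f/14 → f/13 → f/11 → f/10 → f/9 → f/8.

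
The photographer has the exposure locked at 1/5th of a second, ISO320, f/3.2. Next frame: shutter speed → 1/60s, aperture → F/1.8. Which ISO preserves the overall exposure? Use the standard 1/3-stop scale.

Shutter speed: 1/5 → 1/6 → 1/8 → 1/10 → 1/13 → 1/15 → 1/20 → 1/25 → 1/30 → 1/40 → 1/50 → 1/60 — 3 2/3 stops faster (darker).
Aperture: f/3.2 → f/2.8 → f/2.5 → f/2.2 → f/2 → f/1.8 — 1 2/3 stops wider (brighter).
Net change so far: 2 stops darker. Offset with the ISO: 320 → 400 → 500 → 640 → 800 → 1000 → 1250.

ISO 1250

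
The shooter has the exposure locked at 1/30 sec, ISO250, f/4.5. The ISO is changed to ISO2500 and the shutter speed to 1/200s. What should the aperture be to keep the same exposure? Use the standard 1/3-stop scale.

ISO: 250 → 320 → 400 → 500 → 640 → 800 → 1000 → 1250 → 1600 → 2000 → 2500 — 3 1/3 stops higher (brighter).
Shutter speed: 1/30 → 1/40 → 1/50 → 1/60 → 1/80 → 1/100 → 1/125 → 1/160 → 1/200 — 2 2/3 stops shorter (darker).
Net change so far: 2/3 stop brighter. Offset with the aperture: f/4.5 → f/5 → f/5.6.

f/5.6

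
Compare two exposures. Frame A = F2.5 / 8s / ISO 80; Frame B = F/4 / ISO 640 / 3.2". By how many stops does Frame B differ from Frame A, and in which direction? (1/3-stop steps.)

Aperture: f/2.5 → f/2.8 → f/3.2 → f/3.5 → f/4 — 1 1/3 stops stopped down (darker).
Shutter speed: 8 → 6 → 5 → 4 → 3.2 — 1 1/3 stops shorter (darker).
ISO: 80 → 100 → 125 → 160 → 200 → 250 → 320 → 400 → 500 → 640 — 3 stops higher (brighter).
Net: −1 1/3 −1 1/3 +3 = +1/3 stops.

1/3 stop brighter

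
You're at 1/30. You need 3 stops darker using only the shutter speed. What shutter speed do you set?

1/250s

Shutter speed: 1/30 → 1/60 → 1/125 → 1/250 — 3 stops shorter (darker).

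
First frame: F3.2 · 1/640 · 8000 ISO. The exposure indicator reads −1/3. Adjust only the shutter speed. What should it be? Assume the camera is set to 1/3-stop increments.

1/500s

Underexposed by 1/3 stop → need 1/3 stop brighter.
Shutter speed: 1/640 → 1/500.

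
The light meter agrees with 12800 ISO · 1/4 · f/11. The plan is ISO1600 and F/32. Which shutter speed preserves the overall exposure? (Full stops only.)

ISO: 12800 → 6400 → 3200 → 1600 — 3 stops lower (darker).
Aperture: f/11 → f/16 → f/22 → f/32 — 3 stops stopped down (darker).
Net change so far: 6 stops darker. Offset with the shutter speed: 1/4 → 1/2 → 1 → 2 → 4 → 8 → 15.

15 s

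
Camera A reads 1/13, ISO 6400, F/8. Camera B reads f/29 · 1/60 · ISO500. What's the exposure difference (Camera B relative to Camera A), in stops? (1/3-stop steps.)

Aperture: f/8 → f/9 → f/10 → f/11 → f/13 → f/14 → f/16 → f/18 → f/20 → f/22 → f/25 → f/29 — 3 2/3 stops stopped down (darker).
Shutter speed: 1/13 → 1/15 → 1/20 → 1/25 → 1/30 → 1/40 → 1/50 → 1/60 — 2 1/3 stops faster (darker).
ISO: 6400 → 5000 → 4000 → 3200 → 2500 → 2000 → 1600 → 1250 → 1000 → 800 → 640 → 500 — 3 2/3 stops lower (darker).
Net: −3 2/3 −2 1/3 −3 2/3 = −9 2/3 stops.

9 2/3 stops darker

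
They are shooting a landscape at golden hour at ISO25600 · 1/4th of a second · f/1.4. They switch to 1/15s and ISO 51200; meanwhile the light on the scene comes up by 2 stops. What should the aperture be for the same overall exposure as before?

Scene light: 2 stops brighter.
Shutter speed: 1/4 → 1/8 → 1/15 — 2 stops faster (darker).
ISO: 25600 → 51200 — 1 stop higher (brighter).
Net so far: 1 stop brighter. Aperture: f/1.4 → f/2.

f/2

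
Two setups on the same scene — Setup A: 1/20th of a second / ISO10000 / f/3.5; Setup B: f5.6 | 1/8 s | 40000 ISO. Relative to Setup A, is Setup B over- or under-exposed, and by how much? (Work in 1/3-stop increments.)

Aperture: f/3.5 → f/4 → f/4.5 → f/5 → f/5.6 — 1 1/3 stops narrower (darker).
Shutter speed: 1/20 → 1/15 → 1/13 → 1/10 → 1/8 — 1 1/3 stops longer (brighter).
ISO: 10000 → 12800 → 16000 → 20000 → 25600 → 32000 → 40000 — 2 stops raised (brighter).
Net: −1 1/3 +1 1/3 +2 = +2 stops.

2 stops brighter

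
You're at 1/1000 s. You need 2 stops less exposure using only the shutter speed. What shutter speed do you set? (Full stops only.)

1/4000s

Shutter speed: 1/1000 → 1/2000 → 1/4000 — 2 stops shorter (darker).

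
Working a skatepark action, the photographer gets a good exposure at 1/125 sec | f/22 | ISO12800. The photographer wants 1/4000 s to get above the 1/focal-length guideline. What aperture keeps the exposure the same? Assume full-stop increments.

Shutter speed: 1/125 → 1/250 → 1/500 → 1/1000 → 1/2000 → 1/4000 — 5 stops shorter (darker).
Need 5 stops brighter from the aperture: f/22 → f/16 → f/11 → f/8 → f/5.6 → f/4.

f/4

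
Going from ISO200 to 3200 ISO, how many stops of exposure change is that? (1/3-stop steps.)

4 stops

200 → 250 → 320 → 400 → 500 → 640 → 800 → 1000 → 1250 → 1600 → 2000 → 2500 → 3200 — count the steps: 12 third-stops = 4 stops.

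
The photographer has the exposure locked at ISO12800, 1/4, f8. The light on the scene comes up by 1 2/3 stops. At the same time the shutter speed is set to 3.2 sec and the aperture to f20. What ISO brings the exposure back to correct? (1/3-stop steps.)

ISO 2000

Scene light: 1 2/3 stops brighter.
Shutter speed: 1/4 → 0.3 → 0.4 → 0.5 → 0.6 → 0.8 → 1 → 1.3 → 1.6 → 2 → 2.5 → 3.2 — 3 2/3 stops longer (brighter).
Aperture: f/8 → f/9 → f/10 → f/11 → f/13 → f/14 → f/16 → f/18 → f/20 — 2 2/3 stops stopped down (darker).
Net so far: 2 2/3 stops brighter. ISO: 12800 → 10000 → 8000 → 6400 → 5000 → 4000 → 3200 → 2500 → 2000.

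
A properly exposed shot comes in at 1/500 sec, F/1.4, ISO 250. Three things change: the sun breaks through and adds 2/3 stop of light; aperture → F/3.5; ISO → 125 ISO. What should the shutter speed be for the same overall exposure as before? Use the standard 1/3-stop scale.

1/60s

Scene light: 2/3 stop brighter.
Aperture: f/1.4 → f/1.6 → f/1.8 → f/2 → f/2.2 → f/2.5 → f/2.8 → f/3.2 → f/3.5 — 2 2/3 stops narrower (darker).
ISO: 250 → 200 → 160 → 125 — 1 stop dropped (darker).
Net so far: 3 stops darker. Shutter speed: 1/500 → 1/400 → 1/320 → 1/250 → 1/200 → 1/160 → 1/125 → 1/100 → 1/80 → 1/60.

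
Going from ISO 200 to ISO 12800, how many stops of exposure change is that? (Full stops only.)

6 stops

200 → 400 → 800 → 1600 → 3200 → 6400 → 12800 — count the steps: 6 stops.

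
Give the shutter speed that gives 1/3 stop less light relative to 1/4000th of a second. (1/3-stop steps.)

1/5000s

Shutter speed: 1/4000 → 1/5000 — 1/3 stop faster (darker).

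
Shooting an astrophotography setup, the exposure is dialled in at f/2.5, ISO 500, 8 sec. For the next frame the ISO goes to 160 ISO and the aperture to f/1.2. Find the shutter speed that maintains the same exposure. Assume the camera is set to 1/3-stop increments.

6 s

ISO: 500 → 400 → 320 → 250 → 200 → 160 — 1 2/3 stops lower (darker).
Aperture: f/2.5 → f/2.2 → f/2 → f/1.8 → f/1.6 → f/1.4 → f/1.2 — 2 stops opened up (brighter).
Net change so far: 1/3 stop brighter. Offset with the shutter speed: 8 → 6.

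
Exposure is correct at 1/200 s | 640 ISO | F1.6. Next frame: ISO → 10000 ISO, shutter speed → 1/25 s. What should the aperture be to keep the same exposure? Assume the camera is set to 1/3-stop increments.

f/18

ISO: 640 → 800 → 1000 → 1250 → 1600 → 2000 → 2500 → 3200 → 4000 → 5000 → 6400 → 8000 → 10000 — 4 stops raised (brighter).
Shutter speed: 1/200 → 1/160 → 1/125 → 1/100 → 1/80 → 1/60 → 1/50 → 1/40 → 1/30 → 1/25 — 3 stops slower (brighter).
Net change so far: 7 stops brighter. Offset with the aperture: f/1.6 → f/1.8 → f/2 → f/2.2 → f/2.5 → f/2.8 → f/3.2 → f/3.5 → f/4 → f/4.5 → f/5 → f/5.6 → f/6.3 → f/7.1 → f/8 → f/9 → f/10 → f/11 → f/13 → f/14 → f/16 → f/18.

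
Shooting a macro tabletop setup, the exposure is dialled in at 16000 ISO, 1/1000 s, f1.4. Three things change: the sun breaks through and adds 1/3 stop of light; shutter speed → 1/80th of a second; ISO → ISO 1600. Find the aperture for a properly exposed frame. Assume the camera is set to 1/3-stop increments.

Scene light: 1/3 stop brighter.
Shutter speed: 1/1000 → 1/800 → 1/640 → 1/500 → 1/400 → 1/320 → 1/250 → 1/200 → 1/160 → 1/125 → 1/100 → 1/80 — 3 2/3 stops longer (brighter).
ISO: 16000 → 12800 → 10000 → 8000 → 6400 → 5000 → 4000 → 3200 → 2500 → 2000 → 1600 — 3 1/3 stops dropped (darker).
Net so far: 2/3 stop brighter. Aperture: f/1.4 → f/1.6 → f/1.8.

f/1.8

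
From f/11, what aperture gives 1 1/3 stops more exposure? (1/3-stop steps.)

Aperture: f/11 → f/10 → f/9 → f/8 → f/7.1 — 1 1/3 stops wider (brighter).

f/7.1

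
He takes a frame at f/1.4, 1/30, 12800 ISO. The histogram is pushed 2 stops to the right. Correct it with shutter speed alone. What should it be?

1/125s

Overexposed by 2 stops → need 2 stops darker.
Shutter speed: 1/30 → 1/60 → 1/125.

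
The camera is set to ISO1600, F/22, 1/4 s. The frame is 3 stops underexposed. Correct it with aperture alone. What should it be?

f/8

Underexposed by 3 stops → need 3 stops brighter.
Aperture: f/22 → f/16 → f/11 → f/8.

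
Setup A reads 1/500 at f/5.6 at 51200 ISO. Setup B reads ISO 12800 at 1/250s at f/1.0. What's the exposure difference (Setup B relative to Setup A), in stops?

Aperture: f/5.6 → f/4 → f/2.8 → f/2 → f/1.4 → f/1.0 — 5 stops wider (brighter).
Shutter speed: 1/500 → 1/250 — 1 stop slower (brighter).
ISO: 51200 → 25600 → 12800 — 2 stops lower (darker).
Net: +5 +1 −2 = +4 stops.

4 stops brighter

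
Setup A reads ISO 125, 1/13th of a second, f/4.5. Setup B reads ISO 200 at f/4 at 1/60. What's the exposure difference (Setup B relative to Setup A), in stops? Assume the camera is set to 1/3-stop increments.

1 1/3 stops darker

Aperture: f/4.5 → f/4 — 1/3 stop larger aperture (brighter).
Shutter speed: 1/13 → 1/15 → 1/20 → 1/25 → 1/30 → 1/40 → 1/50 → 1/60 — 2 1/3 stops shorter (darker).
ISO: 125 → 160 → 200 — 2/3 stop higher (brighter).
Net: +1/3 −2 1/3 +2/3 = −1 1/3 stops.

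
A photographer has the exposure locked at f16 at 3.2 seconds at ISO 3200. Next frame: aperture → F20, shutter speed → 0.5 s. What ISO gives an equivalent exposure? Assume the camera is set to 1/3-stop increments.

ISO 32000

Aperture: f/16 → f/18 → f/20 — 2/3 stop smaller aperture (darker).
Shutter speed: 3.2 → 2.5 → 2 → 1.6 → 1.3 → 1 → 0.8 → 0.6 → 0.5 — 2 2/3 stops faster (darker).
Net change so far: 3 1/3 stops darker. Offset with the ISO: 3200 → 4000 → 5000 → 6400 → 8000 → 10000 → 12800 → 16000 → 20000 → 25600 → 32000.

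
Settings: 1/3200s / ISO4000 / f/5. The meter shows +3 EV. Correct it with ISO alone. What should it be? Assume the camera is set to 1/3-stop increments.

ISO 500

Overexposed by 3 stops → need 3 stops darker.
ISO: 4000 → 3200 → 2500 → 2000 → 1600 → 1250 → 1000 → 800 → 640 → 500.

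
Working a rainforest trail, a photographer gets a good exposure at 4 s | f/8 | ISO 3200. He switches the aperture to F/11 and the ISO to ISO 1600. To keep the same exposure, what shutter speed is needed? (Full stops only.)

Aperture: f/8 → f/11 — 1 stop narrower (darker).
ISO: 3200 → 1600 — 1 stop lower (darker).
Net change so far: 2 stops darker. Offset with the shutter speed: 4 → 8 → 15.

15 s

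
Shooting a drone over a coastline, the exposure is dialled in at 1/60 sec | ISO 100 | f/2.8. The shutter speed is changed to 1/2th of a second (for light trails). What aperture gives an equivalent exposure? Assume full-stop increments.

Shutter speed: 1/60 → 1/30 → 1/15 → 1/8 → 1/4 → 1/2 — 5 stops slower (brighter).
Need 5 stops darker from the aperture: f/2.8 → f/4 → f/5.6 → f/8 → f/11 → f/16.

f/16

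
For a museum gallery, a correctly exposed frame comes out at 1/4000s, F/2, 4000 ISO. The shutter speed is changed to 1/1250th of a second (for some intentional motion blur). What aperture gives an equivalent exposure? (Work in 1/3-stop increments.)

Shutter speed: 1/4000 → 1/3200 → 1/2500 → 1/2000 → 1/1600 → 1/1250 — 1 2/3 stops slower (brighter).
Need 1 2/3 stops darker from the aperture: f/2 → f/2.2 → f/2.5 → f/2.8 → f/3.2 → f/3.5.

f/3.5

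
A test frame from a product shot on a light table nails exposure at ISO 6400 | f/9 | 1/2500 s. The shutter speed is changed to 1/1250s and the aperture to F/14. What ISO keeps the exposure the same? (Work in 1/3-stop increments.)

Shutter speed: 1/2500 → 1/2000 → 1/1600 → 1/1250 — 1 stop slower (brighter).
Aperture: f/9 → f/10 → f/11 → f/13 → f/14 — 1 1/3 stops stopped down (darker).
Net change so far: 1/3 stop darker. Offset with the ISO: 6400 → 8000.

ISO 8000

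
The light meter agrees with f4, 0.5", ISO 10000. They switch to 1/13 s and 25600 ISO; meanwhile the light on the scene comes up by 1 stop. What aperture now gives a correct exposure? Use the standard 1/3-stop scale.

f/3.5

Scene light: 1 stop brighter.
Shutter speed: 0.5 → 0.4 → 0.3 → 1/4 → 1/5 → 1/6 → 1/8 → 1/10 → 1/13 — 2 2/3 stops shorter (darker).
ISO: 10000 → 12800 → 16000 → 20000 → 25600 — 1 1/3 stops raised (brighter).
Net so far: 1/3 stop darker. Aperture: f/4 → f/3.5.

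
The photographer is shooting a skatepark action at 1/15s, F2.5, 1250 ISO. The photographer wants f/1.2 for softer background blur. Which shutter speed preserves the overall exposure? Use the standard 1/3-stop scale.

1/60s

Aperture: f/2.5 → f/2.2 → f/2 → f/1.8 → f/1.6 → f/1.4 → f/1.2 — 2 stops larger aperture (brighter).
Need 2 stops darker from the shutter speed: 1/15 → 1/20 → 1/25 → 1/30 → 1/40 → 1/50 → 1/60.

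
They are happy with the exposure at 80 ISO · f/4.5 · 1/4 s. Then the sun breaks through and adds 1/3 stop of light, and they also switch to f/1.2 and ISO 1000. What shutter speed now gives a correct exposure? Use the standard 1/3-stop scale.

Scene light: 1/3 stop brighter.
Aperture: f/4.5 → f/4 → f/3.5 → f/3.2 → f/2.8 → f/2.5 → f/2.2 → f/2 → f/1.8 → f/1.6 → f/1.4 → f/1.2 — 3 2/3 stops opened up (brighter).
ISO: 80 → 100 → 125 → 160 → 200 → 250 → 320 → 400 → 500 → 640 → 800 → 1000 — 3 2/3 stops raised (brighter).
Net so far: 7 2/3 stops brighter. Shutter speed: 1/4 → 1/5 → 1/6 → 1/8 → 1/10 → 1/13 → 1/15 → 1/20 → 1/25 → 1/30 → 1/40 → 1/50 → 1/60 → 1/80 → 1/100 → 1/125 → 1/160 → 1/200 → 1/250 → 1/320 → 1/400 → 1/500 → 1/640 → 1/800.

1/800s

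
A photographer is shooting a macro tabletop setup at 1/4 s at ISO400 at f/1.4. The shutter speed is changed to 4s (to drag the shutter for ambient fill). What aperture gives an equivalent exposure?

Shutter speed: 1/4 → 1/2 → 1 → 2 → 4 — 4 stops longer (brighter).
Need 4 stops darker from the aperture: f/1.4 → f/2 → f/2.8 → f/4 → f/5.6.

f/5.6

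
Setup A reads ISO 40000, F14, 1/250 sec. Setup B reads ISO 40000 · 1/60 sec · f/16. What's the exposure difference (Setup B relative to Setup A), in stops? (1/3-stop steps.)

Aperture: f/14 → f/16 — 1/3 stop narrower (darker).
Shutter speed: 1/250 → 1/200 → 1/160 → 1/125 → 1/100 → 1/80 → 1/60 — 2 stops longer (brighter).
ISO: unchanged.
Net: −1/3 +2 = +1 2/3 stops.

1 2/3 stops brighter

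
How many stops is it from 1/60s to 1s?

6 stops

1/60 → 1/30 → 1/15 → 1/8 → 1/4 → 1/2 → 1 — count the steps: 6 stops.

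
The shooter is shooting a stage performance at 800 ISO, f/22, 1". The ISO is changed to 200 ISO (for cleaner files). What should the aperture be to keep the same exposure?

f/11

ISO: 800 → 400 → 200 — 2 stops lower (darker).
Need 2 stops brighter from the aperture: f/22 → f/16 → f/11.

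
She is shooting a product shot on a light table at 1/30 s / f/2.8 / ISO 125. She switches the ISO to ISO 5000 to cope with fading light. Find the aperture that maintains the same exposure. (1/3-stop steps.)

ISO: 125 → 160 → 200 → 250 → 320 → 400 → 500 → 640 → 800 → 1000 → 1250 → 1600 → 2000 → 2500 → 3200 → 4000 → 5000 — 5 1/3 stops higher (brighter).
Need 5 1/3 stops darker from the aperture: f/2.8 → f/3.2 → f/3.5 → f/4 → f/4.5 → f/5 → f/5.6 → f/6.3 → f/7.1 → f/8 → f/9 → f/10 → f/11 → f/13 → f/14 → f/16 → f/18.

f/18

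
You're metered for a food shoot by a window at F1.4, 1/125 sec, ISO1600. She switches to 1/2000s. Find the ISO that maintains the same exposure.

Shutter speed: 1/125 → 1/250 → 1/500 → 1/1000 → 1/2000 — 4 stops shorter (darker).
Need 4 stops brighter from the ISO: 1600 → 3200 → 6400 → 12800 → 25600.

ISO 25600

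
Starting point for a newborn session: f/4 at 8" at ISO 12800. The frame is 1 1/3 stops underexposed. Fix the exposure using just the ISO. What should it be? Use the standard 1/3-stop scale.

ISO 32000

Underexposed by 1 1/3 stops → need 1 1/3 stops brighter.
ISO: 12800 → 16000 → 20000 → 25600 → 32000.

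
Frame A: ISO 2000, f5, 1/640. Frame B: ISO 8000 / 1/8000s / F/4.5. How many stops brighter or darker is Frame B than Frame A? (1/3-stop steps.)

1 1/3 stops darker

Aperture: f/5 → f/4.5 — 1/3 stop opened up (brighter).
Shutter speed: 1/640 → 1/800 → 1/1000 → 1/1250 → 1/1600 → 1/2000 → 1/2500 → 1/3200 → 1/4000 → 1/5000 → 1/6400 → 1/8000 — 3 2/3 stops faster (darker).
ISO: 2000 → 2500 → 3200 → 4000 → 5000 → 6400 → 8000 — 2 stops higher (brighter).
Net: +1/3 −3 2/3 +2 = −1 1/3 stops.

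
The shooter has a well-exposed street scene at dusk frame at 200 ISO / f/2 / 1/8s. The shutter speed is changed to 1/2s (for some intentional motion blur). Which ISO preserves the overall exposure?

Shutter speed: 1/8 → 1/4 → 1/2 — 2 stops longer (brighter).
Need 2 stops darker from the ISO: 200 → 100 → 50.

ISO 50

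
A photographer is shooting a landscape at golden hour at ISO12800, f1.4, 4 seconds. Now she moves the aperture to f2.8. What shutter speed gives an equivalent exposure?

Aperture: f/1.4 → f/2 → f/2.8 — 2 stops stopped down (darker).
Need 2 stops brighter from the shutter speed: 4 → 8 → 15.

15 s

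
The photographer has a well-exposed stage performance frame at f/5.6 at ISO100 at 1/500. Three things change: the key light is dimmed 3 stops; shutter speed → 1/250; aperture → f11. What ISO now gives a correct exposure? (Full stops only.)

ISO 1600

Scene light: 3 stops darker.
Shutter speed: 1/500 → 1/250 — 1 stop longer (brighter).
Aperture: f/5.6 → f/8 → f/11 — 2 stops narrower (darker).
Net so far: 4 stops darker. ISO: 100 → 200 → 400 → 800 → 1600.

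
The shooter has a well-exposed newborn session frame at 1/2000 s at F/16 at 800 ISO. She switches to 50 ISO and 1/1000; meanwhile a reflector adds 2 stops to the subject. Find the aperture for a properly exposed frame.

f/11

Scene light: 2 stops brighter.
ISO: 800 → 400 → 200 → 100 → 50 — 4 stops dropped (darker).
Shutter speed: 1/2000 → 1/1000 — 1 stop slower (brighter).
Net so far: 1 stop darker. Aperture: f/16 → f/11.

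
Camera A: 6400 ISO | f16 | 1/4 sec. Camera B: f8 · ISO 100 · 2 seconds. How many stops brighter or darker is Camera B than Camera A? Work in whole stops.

Aperture: f/16 → f/11 → f/8 — 2 stops wider (brighter).
Shutter speed: 1/4 → 1/2 → 1 → 2 — 3 stops slower (brighter).
ISO: 6400 → 3200 → 1600 → 800 → 400 → 200 → 100 — 6 stops dropped (darker).
Net: +2 +3 −6 = −1 stop.

1 stop darker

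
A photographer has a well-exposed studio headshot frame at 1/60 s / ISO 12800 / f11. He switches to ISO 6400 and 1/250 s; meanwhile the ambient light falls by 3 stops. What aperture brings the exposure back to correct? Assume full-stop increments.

f/1.4

Scene light: 3 stops darker.
ISO: 12800 → 6400 — 1 stop lower (darker).
Shutter speed: 1/60 → 1/125 → 1/250 — 2 stops faster (darker).
Net so far: 6 stops darker. Aperture: f/11 → f/8 → f/5.6 → f/4 → f/2.8 → f/2 → f/1.4.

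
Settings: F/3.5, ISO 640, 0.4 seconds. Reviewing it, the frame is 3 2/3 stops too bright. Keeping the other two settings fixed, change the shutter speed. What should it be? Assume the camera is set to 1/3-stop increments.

Overexposed by 3 2/3 stops → need 3 2/3 stops darker.
Shutter speed: 0.4 → 0.3 → 1/4 → 1/5 → 1/6 → 1/8 → 1/10 → 1/13 → 1/15 → 1/20 → 1/25 → 1/30.

1/30s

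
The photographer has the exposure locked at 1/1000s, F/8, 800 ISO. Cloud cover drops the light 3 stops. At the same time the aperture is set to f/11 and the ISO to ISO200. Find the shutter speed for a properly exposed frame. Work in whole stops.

Scene light: 3 stops darker.
Aperture: f/8 → f/11 — 1 stop smaller aperture (darker).
ISO: 800 → 400 → 200 — 2 stops lower (darker).
Net so far: 6 stops darker. Shutter speed: 1/1000 → 1/500 → 1/250 → 1/125 → 1/60 → 1/30 → 1/15.

1/15s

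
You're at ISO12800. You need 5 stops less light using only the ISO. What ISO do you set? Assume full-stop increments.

ISO 400

ISO: 12800 → 6400 → 3200 → 1600 → 800 → 400 — 5 stops lower (darker).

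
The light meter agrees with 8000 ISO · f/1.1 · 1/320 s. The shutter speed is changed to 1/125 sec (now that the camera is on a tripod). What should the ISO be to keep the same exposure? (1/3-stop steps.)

ISO 3200

Shutter speed: 1/320 → 1/250 → 1/200 → 1/160 → 1/125 — 1 1/3 stops slower (brighter).
Need 1 1/3 stops darker from the ISO: 8000 → 6400 → 5000 → 4000 → 3200.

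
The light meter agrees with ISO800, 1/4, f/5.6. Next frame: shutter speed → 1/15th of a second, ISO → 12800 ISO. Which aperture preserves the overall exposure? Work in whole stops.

f/11

Shutter speed: 1/4 → 1/8 → 1/15 — 2 stops shorter (darker).
ISO: 800 → 1600 → 3200 → 6400 → 12800 — 4 stops higher (brighter).
Net change so far: 2 stops brighter. Offset with the aperture: f/5.6 → f/8 → f/11.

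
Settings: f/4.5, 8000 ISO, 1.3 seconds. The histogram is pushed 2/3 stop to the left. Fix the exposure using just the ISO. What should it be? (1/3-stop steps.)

Underexposed by 2/3 stop → need 2/3 stop brighter.
ISO: 8000 → 10000 → 12800.

ISO 12800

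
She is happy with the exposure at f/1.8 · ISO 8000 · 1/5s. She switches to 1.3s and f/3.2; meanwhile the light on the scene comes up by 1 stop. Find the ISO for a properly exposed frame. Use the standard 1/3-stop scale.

ISO 2000

Scene light: 1 stop brighter.
Shutter speed: 1/5 → 1/4 → 0.3 → 0.4 → 0.5 → 0.6 → 0.8 → 1 → 1.3 — 2 2/3 stops longer (brighter).
Aperture: f/1.8 → f/2 → f/2.2 → f/2.5 → f/2.8 → f/3.2 — 1 2/3 stops narrower (darker).
Net so far: 2 stops brighter. ISO: 8000 → 6400 → 5000 → 4000 → 3200 → 2500 → 2000.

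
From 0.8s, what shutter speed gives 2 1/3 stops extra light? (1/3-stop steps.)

4 s

Shutter speed: 0.8 → 1 → 1.3 → 1.6 → 2 → 2.5 → 3.2 → 4 — 2 1/3 stops longer (brighter).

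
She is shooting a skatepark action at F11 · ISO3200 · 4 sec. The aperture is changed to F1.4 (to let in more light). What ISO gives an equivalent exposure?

ISO 50

Aperture: f/11 → f/8 → f/5.6 → f/4 → f/2.8 → f/2 → f/1.4 — 6 stops larger aperture (brighter).
Need 6 stops darker from the ISO: 3200 → 1600 → 800 → 400 → 200 → 100 → 50.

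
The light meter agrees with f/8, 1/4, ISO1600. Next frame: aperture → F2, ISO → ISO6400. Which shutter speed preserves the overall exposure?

1/250s

Aperture: f/8 → f/5.6 → f/4 → f/2.8 → f/2 — 4 stops wider (brighter).
ISO: 1600 → 3200 → 6400 — 2 stops raised (brighter).
Net change so far: 6 stops brighter. Offset with the shutter speed: 1/4 → 1/8 → 1/15 → 1/30 → 1/60 → 1/125 → 1/250.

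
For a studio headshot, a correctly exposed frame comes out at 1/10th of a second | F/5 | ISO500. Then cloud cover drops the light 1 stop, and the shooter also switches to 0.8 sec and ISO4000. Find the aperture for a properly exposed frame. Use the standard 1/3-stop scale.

f/29

Scene light: 1 stop darker.
Shutter speed: 1/10 → 1/8 → 1/6 → 1/5 → 1/4 → 0.3 → 0.4 → 0.5 → 0.6 → 0.8 — 3 stops slower (brighter).
ISO: 500 → 640 → 800 → 1000 → 1250 → 1600 → 2000 → 2500 → 3200 → 4000 — 3 stops higher (brighter).
Net so far: 5 stops brighter. Aperture: f/5 → f/5.6 → f/6.3 → f/7.1 → f/8 → f/9 → f/10 → f/11 → f/13 → f/14 → f/16 → f/18 → f/20 → f/22 → f/25 → f/29.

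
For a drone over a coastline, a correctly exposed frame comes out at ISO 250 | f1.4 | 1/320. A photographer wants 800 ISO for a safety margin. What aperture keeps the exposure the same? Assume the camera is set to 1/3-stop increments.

ISO: 250 → 320 → 400 → 500 → 640 → 800 — 1 2/3 stops raised (brighter).
Need 1 2/3 stops darker from the aperture: f/1.4 → f/1.6 → f/1.8 → f/2 → f/2.2 → f/2.5.

f/2.5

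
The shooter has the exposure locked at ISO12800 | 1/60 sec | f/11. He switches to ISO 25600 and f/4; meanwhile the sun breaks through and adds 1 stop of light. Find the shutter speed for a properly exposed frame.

1/2000s

Scene light: 1 stop brighter.
ISO: 12800 → 25600 — 1 stop raised (brighter).
Aperture: f/11 → f/8 → f/5.6 → f/4 — 3 stops wider (brighter).
Net so far: 5 stops brighter. Shutter speed: 1/60 → 1/125 → 1/250 → 1/500 → 1/1000 → 1/2000.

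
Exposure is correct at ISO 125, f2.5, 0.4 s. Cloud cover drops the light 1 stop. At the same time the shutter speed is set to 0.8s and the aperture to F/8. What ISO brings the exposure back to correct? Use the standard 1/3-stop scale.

ISO 1250

Scene light: 1 stop darker.
Shutter speed: 0.4 → 0.5 → 0.6 → 0.8 — 1 stop slower (brighter).
Aperture: f/2.5 → f/2.8 → f/3.2 → f/3.5 → f/4 → f/4.5 → f/5 → f/5.6 → f/6.3 → f/7.1 → f/8 — 3 1/3 stops stopped down (darker).
Net so far: 3 1/3 stops darker. ISO: 125 → 160 → 200 → 250 → 320 → 400 → 500 → 640 → 800 → 1000 → 1250.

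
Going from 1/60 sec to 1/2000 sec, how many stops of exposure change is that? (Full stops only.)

1/60 → 1/125 → 1/250 → 1/500 → 1/1000 → 1/2000 — count the steps: 5 stops.

5 stops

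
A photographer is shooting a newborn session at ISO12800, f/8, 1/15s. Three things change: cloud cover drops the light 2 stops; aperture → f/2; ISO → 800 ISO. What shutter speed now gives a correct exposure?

1/4s

Scene light: 2 stops darker.
Aperture: f/8 → f/5.6 → f/4 → f/2.8 → f/2 — 4 stops larger aperture (brighter).
ISO: 12800 → 6400 → 3200 → 1600 → 800 — 4 stops dropped (darker).
Net so far: 2 stops darker. Shutter speed: 1/15 → 1/8 → 1/4.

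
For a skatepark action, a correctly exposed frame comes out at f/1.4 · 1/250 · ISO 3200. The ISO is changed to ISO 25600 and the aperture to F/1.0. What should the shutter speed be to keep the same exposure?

1/4000s

ISO: 3200 → 6400 → 12800 → 25600 — 3 stops raised (brighter).
Aperture: f/1.4 → f/1.0 — 1 stop wider (brighter).
Net change so far: 4 stops brighter. Offset with the shutter speed: 1/250 → 1/500 → 1/1000 → 1/2000 → 1/4000.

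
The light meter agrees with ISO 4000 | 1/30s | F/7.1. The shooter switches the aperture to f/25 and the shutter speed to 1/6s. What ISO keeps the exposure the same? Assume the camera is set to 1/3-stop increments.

Aperture: f/7.1 → f/8 → f/9 → f/10 → f/11 → f/13 → f/14 → f/16 → f/18 → f/20 → f/22 → f/25 — 3 2/3 stops narrower (darker).
Shutter speed: 1/30 → 1/25 → 1/20 → 1/15 → 1/13 → 1/10 → 1/8 → 1/6 — 2 1/3 stops longer (brighter).
Net change so far: 1 1/3 stops darker. Offset with the ISO: 4000 → 5000 → 6400 → 8000 → 10000.

ISO 10000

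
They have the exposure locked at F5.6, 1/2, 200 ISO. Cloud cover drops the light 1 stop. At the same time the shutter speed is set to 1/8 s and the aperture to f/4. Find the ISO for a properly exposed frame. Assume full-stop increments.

Scene light: 1 stop darker.
Shutter speed: 1/2 → 1/4 → 1/8 — 2 stops shorter (darker).
Aperture: f/5.6 → f/4 — 1 stop larger aperture (brighter).
Net so far: 2 stops darker. ISO: 200 → 400 → 800.

ISO 800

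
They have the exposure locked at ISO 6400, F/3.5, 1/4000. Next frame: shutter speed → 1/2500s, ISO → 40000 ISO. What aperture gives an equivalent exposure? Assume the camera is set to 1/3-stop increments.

Shutter speed: 1/4000 → 1/3200 → 1/2500 — 2/3 stop slower (brighter).
ISO: 6400 → 8000 → 10000 → 12800 → 16000 → 20000 → 25600 → 32000 → 40000 — 2 2/3 stops raised (brighter).
Net change so far: 3 1/3 stops brighter. Offset with the aperture: f/3.5 → f/4 → f/4.5 → f/5 → f/5.6 → f/6.3 → f/7.1 → f/8 → f/9 → f/10 → f/11.

f/11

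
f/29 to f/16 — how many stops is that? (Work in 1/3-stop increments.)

1 2/3 stops

f/29 → f/25 → f/22 → f/20 → f/18 → f/16 — count the steps: 5 third-stops = 1 2/3 stops.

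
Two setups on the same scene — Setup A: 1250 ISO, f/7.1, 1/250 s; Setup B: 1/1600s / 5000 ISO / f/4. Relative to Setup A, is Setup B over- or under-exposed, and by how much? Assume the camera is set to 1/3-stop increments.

1 stop brighter

Aperture: f/7.1 → f/6.3 → f/5.6 → f/5 → f/4.5 → f/4 — 1 2/3 stops wider (brighter).
Shutter speed: 1/250 → 1/320 → 1/400 → 1/500 → 1/640 → 1/800 → 1/1000 → 1/1250 → 1/1600 — 2 2/3 stops shorter (darker).
ISO: 1250 → 1600 → 2000 → 2500 → 3200 → 4000 → 5000 — 2 stops higher (brighter).
Net: +1 2/3 −2 2/3 +2 = +1 stop.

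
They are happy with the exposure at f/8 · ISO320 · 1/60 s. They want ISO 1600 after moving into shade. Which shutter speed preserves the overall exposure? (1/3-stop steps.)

ISO: 320 → 400 → 500 → 640 → 800 → 1000 → 1250 → 1600 — 2 1/3 stops raised (brighter).
Need 2 1/3 stops darker from the shutter speed: 1/60 → 1/80 → 1/100 → 1/125 → 1/160 → 1/200 → 1/250 → 1/320.

1/320s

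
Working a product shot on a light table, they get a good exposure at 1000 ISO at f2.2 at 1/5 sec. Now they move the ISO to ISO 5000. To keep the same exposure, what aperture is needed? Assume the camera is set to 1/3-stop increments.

f/5

ISO: 1000 → 1250 → 1600 → 2000 → 2500 → 3200 → 4000 → 5000 — 2 1/3 stops higher (brighter).
Need 2 1/3 stops darker from the aperture: f/2.2 → f/2.5 → f/2.8 → f/3.2 → f/3.5 → f/4 → f/4.5 → f/5.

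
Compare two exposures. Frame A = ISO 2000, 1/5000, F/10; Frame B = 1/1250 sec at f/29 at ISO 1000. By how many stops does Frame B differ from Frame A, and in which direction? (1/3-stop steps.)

2 stops darker

Aperture: f/10 → f/11 → f/13 → f/14 → f/16 → f/18 → f/20 → f/22 → f/25 → f/29 — 3 stops smaller aperture (darker).
Shutter speed: 1/5000 → 1/4000 → 1/3200 → 1/2500 → 1/2000 → 1/1600 → 1/1250 — 2 stops longer (brighter).
ISO: 2000 → 1600 → 1250 → 1000 — 1 stop dropped (darker).
Net: −3 +2 −1 = −2 stops.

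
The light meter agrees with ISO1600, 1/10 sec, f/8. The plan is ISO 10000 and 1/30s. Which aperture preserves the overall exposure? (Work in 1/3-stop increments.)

ISO: 1600 → 2000 → 2500 → 3200 → 4000 → 5000 → 6400 → 8000 → 10000 — 2 2/3 stops raised (brighter).
Shutter speed: 1/10 → 1/13 → 1/15 → 1/20 → 1/25 → 1/30 — 1 2/3 stops faster (darker).
Net change so far: 1 stop brighter. Offset with the aperture: f/8 → f/9 → f/10 → f/11.

f/11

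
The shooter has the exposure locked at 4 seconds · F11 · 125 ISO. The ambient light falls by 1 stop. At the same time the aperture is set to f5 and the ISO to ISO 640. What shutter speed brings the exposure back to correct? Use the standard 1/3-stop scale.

0.3 s

Scene light: 1 stop darker.
Aperture: f/11 → f/10 → f/9 → f/8 → f/7.1 → f/6.3 → f/5.6 → f/5 — 2 1/3 stops wider (brighter).
ISO: 125 → 160 → 200 → 250 → 320 → 400 → 500 → 640 — 2 1/3 stops higher (brighter).
Net so far: 3 2/3 stops brighter. Shutter speed: 4 → 3.2 → 2.5 → 2 → 1.6 → 1.3 → 1 → 0.8 → 0.6 → 0.5 → 0.4 → 0.3.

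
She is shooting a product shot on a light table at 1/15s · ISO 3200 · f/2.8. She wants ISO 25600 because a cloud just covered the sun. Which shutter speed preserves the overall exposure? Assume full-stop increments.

1/125s

ISO: 3200 → 6400 → 12800 → 25600 — 3 stops raised (brighter).
Need 3 stops darker from the shutter speed: 1/15 → 1/30 → 1/60 → 1/125.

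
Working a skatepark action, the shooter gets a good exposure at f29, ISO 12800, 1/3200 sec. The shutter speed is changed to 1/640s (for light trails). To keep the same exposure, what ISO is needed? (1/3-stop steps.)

Shutter speed: 1/3200 → 1/2500 → 1/2000 → 1/1600 → 1/1250 → 1/1000 → 1/800 → 1/640 — 2 1/3 stops slower (brighter).
Need 2 1/3 stops darker from the ISO: 12800 → 10000 → 8000 → 6400 → 5000 → 4000 → 3200 → 2500.

ISO 2500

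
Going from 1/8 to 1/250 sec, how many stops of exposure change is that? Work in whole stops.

1/8 → 1/15 → 1/30 → 1/60 → 1/125 → 1/250 — count the steps: 5 stops.

5 stops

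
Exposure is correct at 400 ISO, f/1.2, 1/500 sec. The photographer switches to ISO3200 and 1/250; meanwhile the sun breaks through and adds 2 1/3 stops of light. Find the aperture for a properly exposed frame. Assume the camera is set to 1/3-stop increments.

Scene light: 2 1/3 stops brighter.
ISO: 400 → 500 → 640 → 800 → 1000 → 1250 → 1600 → 2000 → 2500 → 3200 — 3 stops raised (brighter).
Shutter speed: 1/500 → 1/400 → 1/320 → 1/250 — 1 stop slower (brighter).
Net so far: 6 1/3 stops brighter. Aperture: f/1.2 → f/1.4 → f/1.6 → f/1.8 → f/2 → f/2.2 → f/2.5 → f/2.8 → f/3.2 → f/3.5 → f/4 → f/4.5 → f/5 → f/5.6 → f/6.3 → f/7.1 → f/8 → f/9 → f/10 → f/11.

f/11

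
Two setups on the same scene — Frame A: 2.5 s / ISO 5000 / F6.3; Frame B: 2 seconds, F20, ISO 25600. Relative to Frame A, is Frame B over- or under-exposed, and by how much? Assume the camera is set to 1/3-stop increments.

Aperture: f/6.3 → f/7.1 → f/8 → f/9 → f/10 → f/11 → f/13 → f/14 → f/16 → f/18 → f/20 — 3 1/3 stops narrower (darker).
Shutter speed: 2.5 → 2 — 1/3 stop faster (darker).
ISO: 5000 → 6400 → 8000 → 10000 → 12800 → 16000 → 20000 → 25600 — 2 1/3 stops raised (brighter).
Net: −3 1/3 −1/3 +2 1/3 = −1 1/3 stops.

1 1/3 stops darker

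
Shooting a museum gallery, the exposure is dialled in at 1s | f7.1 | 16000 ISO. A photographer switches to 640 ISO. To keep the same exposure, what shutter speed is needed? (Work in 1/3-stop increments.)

ISO: 16000 → 12800 → 10000 → 8000 → 6400 → 5000 → 4000 → 3200 → 2500 → 2000 → 1600 → 1250 → 1000 → 800 → 640 — 4 2/3 stops lower (darker).
Need 4 2/3 stops brighter from the shutter speed: 1 → 1.3 → 1.6 → 2 → 2.5 → 3.2 → 4 → 5 → 6 → 8 → 10 → 13 → 15 → 20 → 25.

25 s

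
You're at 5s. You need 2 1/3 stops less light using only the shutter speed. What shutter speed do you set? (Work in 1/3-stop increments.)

Shutter speed: 5 → 4 → 3.2 → 2.5 → 2 → 1.6 → 1.3 → 1 — 2 1/3 stops shorter (darker).

1 s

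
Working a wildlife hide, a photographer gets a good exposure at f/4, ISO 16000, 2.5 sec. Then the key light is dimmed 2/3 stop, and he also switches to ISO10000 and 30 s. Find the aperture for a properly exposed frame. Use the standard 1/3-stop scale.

f/9

Scene light: 2/3 stop darker.
ISO: 16000 → 12800 → 10000 — 2/3 stop lower (darker).
Shutter speed: 2.5 → 3.2 → 4 → 5 → 6 → 8 → 10 → 13 → 15 → 20 → 25 → 30 — 3 2/3 stops longer (brighter).
Net so far: 2 1/3 stops brighter. Aperture: f/4 → f/4.5 → f/5 → f/5.6 → f/6.3 → f/7.1 → f/8 → f/9.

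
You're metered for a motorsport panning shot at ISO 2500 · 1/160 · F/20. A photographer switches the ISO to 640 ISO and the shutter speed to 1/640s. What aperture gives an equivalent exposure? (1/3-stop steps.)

f/5

ISO: 2500 → 2000 → 1600 → 1250 → 1000 → 800 → 640 — 2 stops dropped (darker).
Shutter speed: 1/160 → 1/200 → 1/250 → 1/320 → 1/400 → 1/500 → 1/640 — 2 stops shorter (darker).
Net change so far: 4 stops darker. Offset with the aperture: f/20 → f/18 → f/16 → f/14 → f/13 → f/11 → f/10 → f/9 → f/8 → f/7.1 → f/6.3 → f/5.6 → f/5.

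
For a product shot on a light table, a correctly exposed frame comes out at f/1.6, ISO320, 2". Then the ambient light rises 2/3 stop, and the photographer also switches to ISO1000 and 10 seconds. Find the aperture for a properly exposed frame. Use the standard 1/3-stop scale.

f/8

Scene light: 2/3 stop brighter.
ISO: 320 → 400 → 500 → 640 → 800 → 1000 — 1 2/3 stops raised (brighter).
Shutter speed: 2 → 2.5 → 3.2 → 4 → 5 → 6 → 8 → 10 — 2 1/3 stops longer (brighter).
Net so far: 4 2/3 stops brighter. Aperture: f/1.6 → f/1.8 → f/2 → f/2.2 → f/2.5 → f/2.8 → f/3.2 → f/3.5 → f/4 → f/4.5 → f/5 → f/5.6 → f/6.3 → f/7.1 → f/8.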